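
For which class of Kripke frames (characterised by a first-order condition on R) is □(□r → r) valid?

shift-reflexivity: ∀x ∀y (Rxy → Ryy)

Suppose □(□r→r) is valid. Take Rxy and set V(r)={w : Ryw}. Then at y, □r holds; since □(□r→r) at x, □r→r at y, so r at y, i.e. Ryy.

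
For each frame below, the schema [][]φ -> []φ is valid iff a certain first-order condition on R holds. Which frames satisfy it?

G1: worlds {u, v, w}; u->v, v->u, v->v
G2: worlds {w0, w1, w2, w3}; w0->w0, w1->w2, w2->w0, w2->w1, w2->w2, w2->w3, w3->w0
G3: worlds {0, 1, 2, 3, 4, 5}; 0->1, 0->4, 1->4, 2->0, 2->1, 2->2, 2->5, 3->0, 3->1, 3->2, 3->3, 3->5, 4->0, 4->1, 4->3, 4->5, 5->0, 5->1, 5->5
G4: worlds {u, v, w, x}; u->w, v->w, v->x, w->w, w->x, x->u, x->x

Frame correspondent (Sahlqvist): forall x forall y (Rxy -> exists z (Rxz & Rzy)) — i.e. density.
G1: condition met.
G2: condition met.
G3: fails — R14 but no z with R1z and Rz4.
G4: condition met.
Valid on: G1, G2, G4.

G1, G2, G4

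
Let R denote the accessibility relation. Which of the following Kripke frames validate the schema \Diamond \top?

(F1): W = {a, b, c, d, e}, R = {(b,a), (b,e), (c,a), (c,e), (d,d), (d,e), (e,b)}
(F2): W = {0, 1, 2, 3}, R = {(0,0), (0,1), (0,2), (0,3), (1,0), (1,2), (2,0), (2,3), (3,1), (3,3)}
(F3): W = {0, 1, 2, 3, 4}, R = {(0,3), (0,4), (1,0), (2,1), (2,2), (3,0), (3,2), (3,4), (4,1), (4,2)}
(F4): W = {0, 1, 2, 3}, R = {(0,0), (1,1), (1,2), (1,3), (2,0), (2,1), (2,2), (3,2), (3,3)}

(F2), (F3), (F4)

The schema corresponds to seriality: \forall x \exists y Rxy.
(F1): fails — world a has no successor.
(F2): condition met.
(F3): condition met.
(F4): condition met.
Valid on: (F2), (F3), (F4).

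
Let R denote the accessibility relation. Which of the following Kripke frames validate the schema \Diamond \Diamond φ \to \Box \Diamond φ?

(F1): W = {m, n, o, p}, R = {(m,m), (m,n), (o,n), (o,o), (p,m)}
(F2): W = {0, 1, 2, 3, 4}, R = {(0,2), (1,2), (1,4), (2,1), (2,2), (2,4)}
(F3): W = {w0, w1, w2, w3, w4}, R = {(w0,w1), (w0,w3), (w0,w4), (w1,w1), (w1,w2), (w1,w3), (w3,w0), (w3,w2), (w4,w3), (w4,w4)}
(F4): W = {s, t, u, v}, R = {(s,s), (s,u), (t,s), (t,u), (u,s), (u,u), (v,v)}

The schema corresponds to a generalized confluence (Geach) condition: \forall x \forall y \forall z ((x R^2 y \wedge xRz) \to \exists w (y = w \wedge zRw)).
(F1): fails — mR²m, mRn but no w with m=w and nRw.
(F2): fails — 1R²1, 1R4 but no w with 1=w and 4Rw.
(F3): fails — w0R²w0, w0Rw1 but no w with w0=w and w1Rw.
(F4): holds.

(F4)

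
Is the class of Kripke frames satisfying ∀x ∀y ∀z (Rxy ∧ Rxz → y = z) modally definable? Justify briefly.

Yes, by ◇q → □q

The condition is partial functionality. A defining modal formula is ◇q → □q.
Suppose ◇q→□q is valid. Take Rxy, Rxz and set V(q)={y}. Then ◇q at x, so □q at x, so q at z, i.e. z=y.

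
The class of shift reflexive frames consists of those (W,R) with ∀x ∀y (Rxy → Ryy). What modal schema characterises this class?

□(□r → r)

This is shift-reflexivity; the standard corresponding axiom is T□: □(□r → r).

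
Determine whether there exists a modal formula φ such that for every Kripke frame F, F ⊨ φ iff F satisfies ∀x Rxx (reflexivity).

The condition is reflexivity. A defining modal formula is □p → p.
Suppose □p→p is valid. At any x set V(p)={w : Rxw}. Then □p holds at x, so p holds at x, i.e. Rxx.

Yes — defined by □p → p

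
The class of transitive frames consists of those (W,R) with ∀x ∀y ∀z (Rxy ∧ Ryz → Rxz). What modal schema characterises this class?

□r → □□r

A defining formula is □r → □□r (the 4 axiom).
Suppose □r→□□r is valid. Take Rxy, Ryz and set V(r)={w : Rxw}. Then □r at x, so □□r at x, so □r at y, so r at z, i.e. Rxz.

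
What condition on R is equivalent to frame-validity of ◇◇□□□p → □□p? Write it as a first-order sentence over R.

This is a Sahlqvist (Geach-type) schema ◇^2□^3p → □^2◇^0p.
First-order correspondent: ∀x ∀y ∀z ((xR²y ∧ xR²z) → ∃w (yR³w ∧ z = w)).

∀x ∀y ∀z ((xR²y ∧ xR²z) → ∃w (yR³w ∧ z = w))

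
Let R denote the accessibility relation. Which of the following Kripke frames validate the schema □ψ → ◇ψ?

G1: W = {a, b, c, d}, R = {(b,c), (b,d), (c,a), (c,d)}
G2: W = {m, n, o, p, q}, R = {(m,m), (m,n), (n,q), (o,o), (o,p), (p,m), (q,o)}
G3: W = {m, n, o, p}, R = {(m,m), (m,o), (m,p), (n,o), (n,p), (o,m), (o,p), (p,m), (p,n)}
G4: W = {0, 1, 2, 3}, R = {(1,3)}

This is the axiom for seriality; its first-order frame correspondent is ∀x ∃y Rxy.
G1: fails — world a has no successor.
G2: ✓.
G3: ✓.
G4: fails — world 0 has no successor.
Valid on: G2, G3.

G2, G3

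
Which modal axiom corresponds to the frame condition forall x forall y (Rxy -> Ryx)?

The condition is symmetry. The B schema ψ → □◇ψ defines it.
Suppose ψ→□◇ψ is valid. Take Rxy and set V(ψ)={x}. Then ψ at x, so □◇ψ at x, so ◇ψ at y, so some z with Ryz has ψ; z=x, i.e. Ryx.

ψ → □◇ψ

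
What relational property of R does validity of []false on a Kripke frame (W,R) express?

emptiness of R

□⊥ is valid iff no world has any successor (otherwise □⊥ fails at any world with one).
Conversely, on a frame with emptiness of R the schema holds at every world under every valuation.
Frame condition: forall x forall y ~Rxy.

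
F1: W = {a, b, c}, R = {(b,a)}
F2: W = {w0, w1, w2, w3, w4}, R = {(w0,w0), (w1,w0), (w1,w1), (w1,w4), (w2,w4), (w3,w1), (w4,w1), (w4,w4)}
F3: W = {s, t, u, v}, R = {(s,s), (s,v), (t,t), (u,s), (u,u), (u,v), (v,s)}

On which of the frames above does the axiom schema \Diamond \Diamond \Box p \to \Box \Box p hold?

F1

This is the axiom for a generalized confluence (Geach) condition; its first-order frame correspondent is \forall x \forall y \forall z ((x R^2 y \wedge x R^2 z) \to \exists w (yRw \wedge z = w)).
F1: holds.
F2: fails — w1R²w0, w1R²w1 but no w with w0Rw and w1=w.
F3: fails — sR²v, sR²v but no w with vRw and v=w.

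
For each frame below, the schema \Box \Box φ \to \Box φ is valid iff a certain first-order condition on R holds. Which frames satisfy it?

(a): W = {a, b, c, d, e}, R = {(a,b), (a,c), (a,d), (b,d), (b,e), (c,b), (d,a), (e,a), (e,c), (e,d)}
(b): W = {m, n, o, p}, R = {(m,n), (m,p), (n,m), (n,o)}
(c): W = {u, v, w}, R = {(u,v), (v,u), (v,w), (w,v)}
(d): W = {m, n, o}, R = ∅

The schema corresponds to density: \forall x \forall y (Rxy \to \exists z (Rxz \wedge Rzy)).
(a): fails — Rcb but no z with Rcz and Rzb.
(b): fails — Rno but no z with Rnz and Rzo.
(c): fails — Ruv but no z with Ruz and Rzv.
(d): condition met.

(d)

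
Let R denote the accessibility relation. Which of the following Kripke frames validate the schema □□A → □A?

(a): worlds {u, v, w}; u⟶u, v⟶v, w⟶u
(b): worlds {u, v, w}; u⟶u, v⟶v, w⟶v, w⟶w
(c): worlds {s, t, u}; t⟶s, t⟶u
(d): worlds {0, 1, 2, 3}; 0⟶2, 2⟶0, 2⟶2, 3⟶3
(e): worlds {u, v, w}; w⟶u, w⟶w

(a), (b), (d), (e)

This is the axiom for density; its first-order frame correspondent is ∀x ∀y (Rxy → ∃z (Rxz ∧ Rzy)).
(a): satisfies the condition.
(b): satisfies the condition.
(c): fails — Rtu but no z with Rtz and Rzu.
(d): satisfies the condition.
(e): satisfies the condition.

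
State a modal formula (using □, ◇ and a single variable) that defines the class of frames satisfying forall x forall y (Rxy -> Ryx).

r → □◇r

This is symmetry; the standard corresponding axiom is B: r → □◇r.
Suppose r→□◇r is valid. Take Rxy and set V(r)={x}. Then r at x, so □◇r at x, so ◇r at y, so some z with Ryz has r; z=x, i.e. Ryx.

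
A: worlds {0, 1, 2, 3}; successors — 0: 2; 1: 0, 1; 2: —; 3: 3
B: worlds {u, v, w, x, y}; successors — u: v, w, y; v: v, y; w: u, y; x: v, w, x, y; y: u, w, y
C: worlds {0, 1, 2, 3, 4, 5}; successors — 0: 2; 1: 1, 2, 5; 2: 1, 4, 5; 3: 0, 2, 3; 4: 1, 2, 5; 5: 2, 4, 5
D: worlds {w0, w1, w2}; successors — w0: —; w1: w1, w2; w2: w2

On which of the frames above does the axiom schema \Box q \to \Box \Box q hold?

Frame correspondent (Sahlqvist): \forall x \forall y \forall z (Rxy \wedge Ryz \to Rxz) — i.e. transitivity.
A: fails — R10 and R02 but not R12.
B: fails — Rxw and Rwu but not Rxu.
C: fails — R32 and R25 but not R35.
D: satisfies the condition.
Valid on: D.

D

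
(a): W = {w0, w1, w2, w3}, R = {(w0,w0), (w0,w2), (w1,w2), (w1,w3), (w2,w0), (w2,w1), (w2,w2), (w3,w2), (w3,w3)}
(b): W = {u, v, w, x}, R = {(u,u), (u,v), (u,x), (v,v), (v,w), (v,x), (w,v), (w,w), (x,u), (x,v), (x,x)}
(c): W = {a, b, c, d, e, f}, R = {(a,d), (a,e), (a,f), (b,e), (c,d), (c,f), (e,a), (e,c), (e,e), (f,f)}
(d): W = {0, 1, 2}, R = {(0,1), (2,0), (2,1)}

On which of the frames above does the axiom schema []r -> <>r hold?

(a), (b)

The schema corresponds to seriality: forall x exists y Rxy.
(a): holds.
(b): holds.
(c): fails — world d has no successor.
(d): fails — world 1 has no successor.
Valid on: (a), (b).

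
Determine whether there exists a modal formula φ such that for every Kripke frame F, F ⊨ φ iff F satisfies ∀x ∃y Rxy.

Yes: it is seriality, defined by the D schema □p → ◇p.

Yes, by □p → ◇p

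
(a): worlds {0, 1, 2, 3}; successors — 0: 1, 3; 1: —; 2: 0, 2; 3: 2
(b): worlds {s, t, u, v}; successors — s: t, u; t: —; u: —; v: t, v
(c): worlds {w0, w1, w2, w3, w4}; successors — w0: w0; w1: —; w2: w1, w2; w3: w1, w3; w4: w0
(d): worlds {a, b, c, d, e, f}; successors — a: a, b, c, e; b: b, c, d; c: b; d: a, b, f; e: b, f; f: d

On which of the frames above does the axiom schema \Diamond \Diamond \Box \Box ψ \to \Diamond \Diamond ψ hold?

Frame correspondent (Sahlqvist): \forall x \forall y (x R^2 y \to \exists w (y R^2 w \wedge x R^2 w)) — i.e. a generalized confluence (Geach) condition.
(a): fails — 2R²1 but no w with 1R²w and 2R²w.
(b): fails — vR²t but no w with tR²w and vR²w.
(c): fails — w2R²w1 but no w with w1R²w and w2R²w.
(d): ✓.

(d)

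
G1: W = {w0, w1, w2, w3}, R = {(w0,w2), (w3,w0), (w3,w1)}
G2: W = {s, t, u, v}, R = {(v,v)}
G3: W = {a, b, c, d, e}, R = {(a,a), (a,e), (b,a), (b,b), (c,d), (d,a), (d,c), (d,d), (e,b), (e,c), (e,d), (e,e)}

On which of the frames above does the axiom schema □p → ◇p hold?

Frame correspondent (Sahlqvist): ∀x ∃y Rxy — i.e. seriality.
G1: fails — world w1 has no successor.
G2: fails — world s has no successor.
G3: ✓.
Valid on: G3.

G3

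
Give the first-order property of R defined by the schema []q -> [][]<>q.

forall x forall z (x R^2 z -> exists w (xRw & zRw))

This is a Sahlqvist (Geach-type) schema ◇^0□^1q → □^2◇^1q.
First-order correspondent: forall x forall z (x R^2 z -> exists w (xRw & zRw)).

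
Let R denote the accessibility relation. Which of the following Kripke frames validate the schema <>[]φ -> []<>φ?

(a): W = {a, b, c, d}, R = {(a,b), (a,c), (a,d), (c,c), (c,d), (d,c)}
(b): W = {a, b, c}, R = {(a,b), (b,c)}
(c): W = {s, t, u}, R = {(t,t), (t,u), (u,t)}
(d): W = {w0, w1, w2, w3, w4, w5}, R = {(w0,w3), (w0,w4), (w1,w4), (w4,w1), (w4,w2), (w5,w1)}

(c)

This is the axiom for convergence; its first-order frame correspondent is forall x forall y forall z (Rxy & Rxz -> exists w (Ryw & Rzw)).
(a): fails — Rab and Rab but b and b have no common successor.
(b): fails — Rbc and Rbc but c and c have no common successor.
(c): ✓.
(d): fails — Rw0w4 and Rw0w3 but w4 and w3 have no common successor.
Valid on: (c).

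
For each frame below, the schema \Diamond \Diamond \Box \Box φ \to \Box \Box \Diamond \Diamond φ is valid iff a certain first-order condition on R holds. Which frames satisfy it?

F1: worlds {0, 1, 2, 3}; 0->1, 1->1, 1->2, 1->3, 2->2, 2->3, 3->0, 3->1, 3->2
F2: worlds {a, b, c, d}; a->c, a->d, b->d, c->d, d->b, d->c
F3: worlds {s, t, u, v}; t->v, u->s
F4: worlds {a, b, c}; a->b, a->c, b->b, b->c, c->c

The schema corresponds to a generalized confluence (Geach) condition: \forall x \forall y \forall z ((x R^2 y \wedge x R^2 z) \to \exists w (y R^2 w \wedge z R^2 w)).
F1: satisfies the condition.
F2: fails — aR²b, aR²d but no w with bR²w and dR²w.
F3: satisfies the condition.
F4: satisfies the condition.

F1, F3, F4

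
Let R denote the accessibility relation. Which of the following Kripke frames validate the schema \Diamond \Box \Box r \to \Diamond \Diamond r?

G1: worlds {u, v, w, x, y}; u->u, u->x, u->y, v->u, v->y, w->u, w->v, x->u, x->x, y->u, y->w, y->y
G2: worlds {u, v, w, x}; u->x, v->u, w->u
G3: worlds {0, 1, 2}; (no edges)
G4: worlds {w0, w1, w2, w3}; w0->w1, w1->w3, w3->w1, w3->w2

G1, G3

This is the axiom for a generalized confluence (Geach) condition; its first-order frame correspondent is \forall x \forall y (xRy \to \exists w (y R^2 w \wedge x R^2 w)).
G1: condition met.
G2: fails — uRx but no t with xR²t and uR²t.
G3: condition met.
G4: fails — w0Rw1 but no w with w1R²w and w0R²w.
Valid on: G1, G3.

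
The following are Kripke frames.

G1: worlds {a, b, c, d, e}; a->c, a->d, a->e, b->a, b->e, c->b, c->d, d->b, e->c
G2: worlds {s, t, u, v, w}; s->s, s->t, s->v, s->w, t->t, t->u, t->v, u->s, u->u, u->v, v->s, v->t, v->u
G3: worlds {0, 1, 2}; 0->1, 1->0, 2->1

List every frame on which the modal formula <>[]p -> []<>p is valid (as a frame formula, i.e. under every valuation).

G3

This is the axiom for convergence; its first-order frame correspondent is forall x forall y forall z (Rxy & Rxz -> exists w (Ryw & Rzw)).
G1: fails — Rae and Rac but e and c have no common successor.
G2: fails — Rsv and Rsw but v and w have no common successor.
G3: condition met.
Valid on: G3.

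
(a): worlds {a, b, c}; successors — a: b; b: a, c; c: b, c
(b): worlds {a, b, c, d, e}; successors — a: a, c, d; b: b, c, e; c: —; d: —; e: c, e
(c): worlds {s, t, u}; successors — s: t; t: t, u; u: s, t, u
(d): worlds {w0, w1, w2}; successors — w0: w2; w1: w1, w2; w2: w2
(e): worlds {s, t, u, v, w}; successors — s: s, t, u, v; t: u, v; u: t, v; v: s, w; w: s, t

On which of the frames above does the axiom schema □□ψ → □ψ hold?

The schema corresponds to density: ∀x ∀y (Rxy → ∃z (Rxz ∧ Rzy)).
(a): fails — Rab but no z with Raz and Rzb.
(b): condition met.
(c): condition met.
(d): condition met.
(e): fails — Rut but no z with Ruz and Rzt.
Valid on: (b), (c), (d).

(b), (c), (d)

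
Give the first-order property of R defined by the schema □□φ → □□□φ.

∀x ∀z (xR³z → ∃w (xR²w ∧ z = w))

This is a Sahlqvist (Geach-type) schema ◇^0□^2φ → □^3◇^0φ.
Minimal-valuation argument: fix x; take any y with xR^0y and any z with xR^3z. Set V(φ) to the set of worlds R-reachable from y in exactly 2 steps. Then □^2φ holds at y, so the antecedent holds at x; validity forces ◇^0φ at z, giving a w with zR^0w and yR^2w.
First-order correspondent: ∀x ∀z (xR³z → ∃w (xR²w ∧ z = w)).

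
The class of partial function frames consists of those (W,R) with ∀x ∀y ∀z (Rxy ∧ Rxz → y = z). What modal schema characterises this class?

◇r → □r

A defining formula is ◇r → □r (the CD axiom).
Suppose ◇r→□r is valid. Take Rxy, Rxz and set V(r)={y}. Then ◇r at x, so □r at x, so r at z, i.e. z=y.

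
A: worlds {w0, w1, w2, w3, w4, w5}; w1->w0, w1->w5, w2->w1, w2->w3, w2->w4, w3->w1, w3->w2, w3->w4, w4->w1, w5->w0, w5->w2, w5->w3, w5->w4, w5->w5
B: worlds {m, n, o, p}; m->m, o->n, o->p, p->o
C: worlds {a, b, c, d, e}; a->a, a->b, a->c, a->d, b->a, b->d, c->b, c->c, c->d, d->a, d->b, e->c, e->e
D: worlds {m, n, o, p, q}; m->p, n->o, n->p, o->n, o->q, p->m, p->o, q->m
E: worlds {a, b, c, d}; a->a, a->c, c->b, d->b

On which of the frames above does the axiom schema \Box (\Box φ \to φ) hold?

The schema corresponds to shift-reflexivity: \forall x \forall y (Rxy \to Ryy).
A: fails — Rw1w0 but not Rw0w0.
B: fails — Ron but not Rnn.
C: fails — Rcd but not Rdd.
D: fails — Ron but not Rnn.
E: fails — Rac but not Rcc.
Valid on no frame.

none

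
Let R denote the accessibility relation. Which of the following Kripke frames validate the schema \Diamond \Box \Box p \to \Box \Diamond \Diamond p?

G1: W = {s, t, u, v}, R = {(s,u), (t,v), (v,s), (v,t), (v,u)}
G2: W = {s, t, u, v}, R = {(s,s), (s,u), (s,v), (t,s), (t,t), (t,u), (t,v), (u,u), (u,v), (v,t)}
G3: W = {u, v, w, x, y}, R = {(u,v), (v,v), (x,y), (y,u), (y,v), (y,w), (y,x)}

G2

Frame correspondent (Sahlqvist): \forall x \forall y \forall z ((xRy \wedge xRz) \to \exists w (y R^2 w \wedge z R^2 w)) — i.e. a generalized confluence (Geach) condition.
G1: fails — sRu, sRu but no w with uR²w and uR²w.
G2: satisfies the condition.
G3: fails — yRu, yRw but no t with uR²t and wR²t.
Valid on: G2.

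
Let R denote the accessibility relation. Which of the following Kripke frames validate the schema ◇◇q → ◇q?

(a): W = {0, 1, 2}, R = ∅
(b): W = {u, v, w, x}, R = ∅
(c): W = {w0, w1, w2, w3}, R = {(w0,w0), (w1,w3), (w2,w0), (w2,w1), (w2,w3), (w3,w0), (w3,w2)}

This is the axiom for transitivity; its first-order frame correspondent is ∀x ∀y ∀z (Rxy ∧ Ryz → Rxz).
(a): condition met.
(b): condition met.
(c): fails — Rw3w2 and Rw2w1 but not Rw3w1.

(a), (b)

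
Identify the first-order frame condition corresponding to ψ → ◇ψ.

Equivalently (dual form): □ψ → ψ.
Suppose □ψ→ψ is valid. At any x set V(ψ)={w : Rxw}. Then □ψ holds at x, so ψ holds at x, i.e. Rxx.

reflexivity: ∀x Rxx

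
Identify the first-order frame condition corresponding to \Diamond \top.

seriality: \forall x \exists y Rxy

This is a form of the D axiom.
It corresponds to seriality: \forall x \exists y Rxy.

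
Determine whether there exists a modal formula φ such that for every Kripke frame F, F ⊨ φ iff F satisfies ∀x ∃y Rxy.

Yes: it is seriality, defined by the D schema □q → ◇q.
Suppose □q→◇q is valid. At any x set V(q)=W. Then □q at x, so ◇q at x, so x has a successor.

Yes — defined by □q → ◇q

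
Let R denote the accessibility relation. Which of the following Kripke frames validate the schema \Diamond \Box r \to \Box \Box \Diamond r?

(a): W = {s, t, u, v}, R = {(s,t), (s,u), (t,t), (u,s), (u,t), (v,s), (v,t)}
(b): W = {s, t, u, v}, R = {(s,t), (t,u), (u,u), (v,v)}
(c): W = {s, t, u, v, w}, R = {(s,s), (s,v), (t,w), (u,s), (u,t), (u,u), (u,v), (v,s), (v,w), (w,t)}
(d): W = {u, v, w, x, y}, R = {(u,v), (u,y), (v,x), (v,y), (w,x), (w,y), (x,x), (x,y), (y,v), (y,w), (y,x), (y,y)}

The schema corresponds to a generalized confluence (Geach) condition: \forall x \forall y \forall z ((xRy \wedge x R^2 z) \to \exists w (yRw \wedge zRw)).
(a): ✓.
(b): ✓.
(c): fails — sRs, sR²w but no w* with sRw* and wRw*.
(d): ✓.

(a), (b), (d)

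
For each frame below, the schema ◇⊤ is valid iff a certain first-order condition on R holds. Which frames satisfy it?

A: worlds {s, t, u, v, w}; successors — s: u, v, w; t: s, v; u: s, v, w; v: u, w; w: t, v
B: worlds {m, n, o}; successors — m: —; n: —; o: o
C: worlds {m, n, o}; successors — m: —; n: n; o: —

A

Frame correspondent (Sahlqvist): ∀x ∃y Rxy — i.e. seriality.
A: holds.
B: fails — world m has no successor.
C: fails — world m has no successor.
Valid on: A.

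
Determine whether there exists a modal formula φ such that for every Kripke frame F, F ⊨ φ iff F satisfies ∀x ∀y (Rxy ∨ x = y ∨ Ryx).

Modal frame validity is preserved under disjoint unions.
Take 2 disjoint single-world reflexive frames: each is trivially connected, but their disjoint union has 2 worlds with no edge between distinct components, so it is not connected.
So the class is not modally definable.

Not modally definable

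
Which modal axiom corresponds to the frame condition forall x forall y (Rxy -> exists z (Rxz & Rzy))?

This is density; the standard corresponding axiom is C4: □□ψ → □ψ.

□□ψ → □ψ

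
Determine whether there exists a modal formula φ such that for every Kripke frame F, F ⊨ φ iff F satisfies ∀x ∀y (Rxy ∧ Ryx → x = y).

Modal frame validity is preserved under surjective bounded morphisms.
The 4-cycle (worlds w0,w1,w2,w3 with w0→w1→w2→w3→w0) is antisymmetric. Sending even-indexed worlds to a and odd-indexed worlds to b is a surjective bounded morphism onto the two-world frame with a↔b, which is not antisymmetric.
So no modal formula (or set of formulas) defines exactly the antisymmetric frames.

No — not modally definable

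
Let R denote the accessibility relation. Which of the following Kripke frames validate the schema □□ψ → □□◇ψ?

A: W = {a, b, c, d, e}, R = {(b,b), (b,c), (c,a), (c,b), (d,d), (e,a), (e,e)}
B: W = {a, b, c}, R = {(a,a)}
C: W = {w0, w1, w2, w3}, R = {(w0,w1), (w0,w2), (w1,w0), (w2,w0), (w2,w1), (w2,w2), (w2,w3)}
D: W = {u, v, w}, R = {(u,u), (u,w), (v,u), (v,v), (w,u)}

B, D

This is the axiom for a generalized confluence (Geach) condition; its first-order frame correspondent is ∀x ∀z (xR²z → ∃w (xR²w ∧ zRw)).
A: fails — bR²a but no w with bR²w and aRw.
B: condition met.
C: fails — w0R²w3 but no w with w0R²w and w3Rw.
D: condition met.
Valid on: B, D.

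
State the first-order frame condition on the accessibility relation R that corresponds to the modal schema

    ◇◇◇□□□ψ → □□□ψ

∀x ∀y ∀z ((xR³y ∧ xR³z) → ∃w (yR³w ∧ z = w))

This is a Sahlqvist (Geach-type) schema ◇^3□^3ψ → □^3◇^0ψ.
Minimal-valuation argument: fix x; take any y with xR^3y and any z with xR^3z. Set V(ψ) to the set of worlds R-reachable from y in exactly 3 steps. Then □^3ψ holds at y, so the antecedent holds at x; validity forces ◇^0ψ at z, giving a w with zR^0w and yR^3w.
First-order correspondent: ∀x ∀y ∀z ((xR³y ∧ xR³z) → ∃w (yR³w ∧ z = w)).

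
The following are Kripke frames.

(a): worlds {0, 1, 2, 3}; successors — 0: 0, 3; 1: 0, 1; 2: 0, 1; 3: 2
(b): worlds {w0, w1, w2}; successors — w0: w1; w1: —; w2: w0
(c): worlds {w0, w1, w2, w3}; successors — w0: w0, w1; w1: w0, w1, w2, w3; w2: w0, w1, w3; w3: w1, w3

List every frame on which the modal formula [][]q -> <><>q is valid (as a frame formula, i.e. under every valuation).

(a), (c)

Frame correspondent (Sahlqvist): forall x exists w (x R^2 w & x R^2 w) — i.e. a generalized confluence (Geach) condition.
(a): ✓.
(b): fails — at w0 but no w with w0R²w and w0R²w.
(c): ✓.
Valid on: (a), (c).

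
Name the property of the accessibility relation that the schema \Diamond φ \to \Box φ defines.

Suppose ◇φ→□φ is valid. Take Rxy, Rxz and set V(φ)={y}. Then ◇φ at x, so □φ at x, so φ at z, i.e. z=y.

partial functionality: \forall x \forall y \forall z (Rxy \wedge Rxz \to y = z)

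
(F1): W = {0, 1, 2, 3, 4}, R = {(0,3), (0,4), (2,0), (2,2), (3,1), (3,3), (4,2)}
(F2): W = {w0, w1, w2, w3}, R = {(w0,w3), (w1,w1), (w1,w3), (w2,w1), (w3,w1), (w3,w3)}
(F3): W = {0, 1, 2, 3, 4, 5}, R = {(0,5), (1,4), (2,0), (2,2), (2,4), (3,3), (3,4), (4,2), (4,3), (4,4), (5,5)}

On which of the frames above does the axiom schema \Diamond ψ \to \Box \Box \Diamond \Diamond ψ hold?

Frame correspondent (Sahlqvist): \forall x \forall y \forall z ((xRy \wedge x R^2 z) \to \exists w (y = w \wedge z R^2 w)) — i.e. a generalized confluence (Geach) condition.
(F1): fails — 0R3, 0R²1 but no w with 3=w and 1R²w.
(F2): satisfies the condition.
(F3): fails — 2R0, 2R²0 but no w with 0=w and 0R²w.

(F2)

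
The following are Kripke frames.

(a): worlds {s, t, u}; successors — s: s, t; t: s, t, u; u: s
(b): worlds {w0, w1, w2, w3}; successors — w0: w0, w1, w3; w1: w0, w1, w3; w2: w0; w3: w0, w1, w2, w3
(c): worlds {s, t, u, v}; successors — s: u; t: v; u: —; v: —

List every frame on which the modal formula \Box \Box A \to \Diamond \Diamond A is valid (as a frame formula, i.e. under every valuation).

This is the axiom for a generalized confluence (Geach) condition; its first-order frame correspondent is \forall x \exists w (x R^2 w \wedge x R^2 w).
(a): holds.
(b): holds.
(c): fails — at s but no w with sR²w and sR²w.

(a), (b)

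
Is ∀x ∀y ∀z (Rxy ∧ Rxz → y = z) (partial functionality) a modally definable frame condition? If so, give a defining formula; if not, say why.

The condition is partial functionality. A defining modal formula is ◇p → □p.
Suppose ◇p→□p is valid. Take Rxy, Rxz and set V(p)={y}. Then ◇p at x, so □p at x, so p at z, i.e. z=y.

Definable; ◇p → □p defines it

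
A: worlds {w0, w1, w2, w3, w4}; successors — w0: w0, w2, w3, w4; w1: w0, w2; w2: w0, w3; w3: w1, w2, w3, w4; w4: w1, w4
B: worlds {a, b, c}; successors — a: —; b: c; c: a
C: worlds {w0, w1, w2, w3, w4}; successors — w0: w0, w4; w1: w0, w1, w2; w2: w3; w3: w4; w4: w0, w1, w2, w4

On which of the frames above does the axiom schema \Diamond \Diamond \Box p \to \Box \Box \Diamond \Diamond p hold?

A

Frame correspondent (Sahlqvist): \forall x \forall y \forall z ((x R^2 y \wedge x R^2 z) \to \exists w (yRw \wedge z R^2 w)) — i.e. a generalized confluence (Geach) condition.
A: holds.
B: fails — bR²a, bR²a but no w with aRw and aR²w.
C: fails — w0R²w1, w0R²w2 but no w with w1Rw and w2R²w.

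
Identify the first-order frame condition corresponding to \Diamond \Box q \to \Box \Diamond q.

Suppose ◇□q→□◇q is valid. Take Rxy, Rxz and set V(q)={w : Ryw}. Then □q at y so ◇□q at x, so □◇q at x, so ◇q at z, giving w with Rzw and Ryw.
The converse is a direct semantic check.
So the correspondent is convergence.

convergence: \forall x \forall y \forall z (Rxy \wedge Rxz \to \exists w (Ryw \wedge Rzw))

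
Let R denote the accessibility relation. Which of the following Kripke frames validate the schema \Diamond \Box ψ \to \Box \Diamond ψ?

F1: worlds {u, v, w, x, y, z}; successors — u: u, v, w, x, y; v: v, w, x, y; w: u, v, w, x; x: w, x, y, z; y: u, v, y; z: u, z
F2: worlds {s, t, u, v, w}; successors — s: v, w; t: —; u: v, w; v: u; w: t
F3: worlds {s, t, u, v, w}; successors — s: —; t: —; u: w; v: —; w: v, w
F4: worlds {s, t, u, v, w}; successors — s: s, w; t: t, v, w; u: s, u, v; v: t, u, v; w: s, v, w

The schema corresponds to convergence: \forall x \forall y \forall z (Rxy \wedge Rxz \to \exists w (Ryw \wedge Rzw)).
F1: condition met.
F2: fails — Rsv and Rsw but v and w have no common successor.
F3: fails — Rww and Rwv but w and v have no common successor.
F4: fails — Ruv and Rus but v and s have no common successor.
Valid on: F1.

F1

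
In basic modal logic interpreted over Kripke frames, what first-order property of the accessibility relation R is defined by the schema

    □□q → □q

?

density

Suppose □□q→□q is valid. Take Rxy and set V(q)={w : xR²w}. Then □□q at x, so □q at x, so q at y, i.e. ∃z(Rxz∧Rzy).
Conversely, on a frame with density the schema holds at every world under every valuation.
Frame condition: ∀x ∀y (Rxy → ∃z (Rxz ∧ Rzy)).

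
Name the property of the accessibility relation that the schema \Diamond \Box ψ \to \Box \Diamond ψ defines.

Convergence

Suppose ◇□ψ→□◇ψ is valid. Take Rxy, Rxz and set V(ψ)={w : Ryw}. Then □ψ at y so ◇□ψ at x, so □◇ψ at x, so ◇ψ at z, giving w with Rzw and Ryw.
Conversely, on a frame with convergence the schema holds at every world under every valuation.
So the correspondent is convergence.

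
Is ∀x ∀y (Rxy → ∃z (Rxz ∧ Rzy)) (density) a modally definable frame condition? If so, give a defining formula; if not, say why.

The condition is density. A defining modal formula is □□r → □r.
Suppose □□r→□r is valid. Take Rxy and set V(r)={w : xR²w}. Then □□r at x, so □r at x, so r at y, i.e. ∃z(Rxz∧Rzy).

Yes, by □□r → □r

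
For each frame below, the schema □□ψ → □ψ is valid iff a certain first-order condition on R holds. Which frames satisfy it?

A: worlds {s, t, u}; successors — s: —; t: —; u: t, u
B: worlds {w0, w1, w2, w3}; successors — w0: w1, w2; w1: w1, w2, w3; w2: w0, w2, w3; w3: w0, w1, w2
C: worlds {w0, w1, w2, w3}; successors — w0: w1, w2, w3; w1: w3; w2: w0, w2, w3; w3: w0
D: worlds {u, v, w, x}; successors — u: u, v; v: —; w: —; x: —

This is the axiom for density; its first-order frame correspondent is ∀x ∀y (Rxy → ∃z (Rxz ∧ Rzy)).
A: holds.
B: holds.
C: fails — Rw1w3 but no z with Rw1z and Rzw3.
D: holds.

A, B, D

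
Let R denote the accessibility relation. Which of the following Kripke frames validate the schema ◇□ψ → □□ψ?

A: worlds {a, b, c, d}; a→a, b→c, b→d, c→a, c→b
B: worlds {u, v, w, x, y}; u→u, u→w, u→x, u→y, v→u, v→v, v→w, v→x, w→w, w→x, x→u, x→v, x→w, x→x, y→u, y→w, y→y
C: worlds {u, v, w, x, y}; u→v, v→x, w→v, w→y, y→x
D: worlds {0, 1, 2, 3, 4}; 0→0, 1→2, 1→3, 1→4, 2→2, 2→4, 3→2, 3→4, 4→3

Frame correspondent (Sahlqvist): ∀x ∀y ∀z ((xRy ∧ xR²z) → ∃w (yRw ∧ z = w)) — i.e. a generalized confluence (Geach) condition.
A: fails — bRd, bR²a but no w with dRw and a=w.
B: fails — uRu, uR²v but no t with uRt and v=t.
C: ✓.
D: fails — 1R2, 1R²3 but no w with 2Rw and 3=w.
Valid on: C.

C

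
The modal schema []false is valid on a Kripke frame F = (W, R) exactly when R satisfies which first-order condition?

emptiness of R

This schema is the Ver axiom.
Its frame correspondent is emptiness of R — forall x forall y ~Rxy.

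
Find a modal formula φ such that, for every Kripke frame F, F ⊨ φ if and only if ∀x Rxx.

□ψ → ψ

A defining formula is □ψ → ψ (the T axiom).
Suppose □ψ→ψ is valid. At any x set V(ψ)={w : Rxw}. Then □ψ holds at x, so ψ holds at x, i.e. Rxx.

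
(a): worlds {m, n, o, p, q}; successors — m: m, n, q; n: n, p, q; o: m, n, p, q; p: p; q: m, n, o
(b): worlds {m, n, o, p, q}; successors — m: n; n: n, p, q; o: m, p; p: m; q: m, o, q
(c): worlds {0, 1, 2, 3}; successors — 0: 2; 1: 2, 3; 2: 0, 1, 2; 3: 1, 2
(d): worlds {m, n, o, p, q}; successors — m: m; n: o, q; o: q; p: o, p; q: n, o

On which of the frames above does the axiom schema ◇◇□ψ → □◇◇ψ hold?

Frame correspondent (Sahlqvist): ∀x ∀y ∀z ((xR²y ∧ xRz) → ∃w (yRw ∧ zR²w)) — i.e. a generalized confluence (Geach) condition.
(a): fails — nR²m, nRp but no w with mRw and pR²w.
(b): fails — nR²o, nRp but no w with oRw and pR²w.
(c): holds.
(d): fails — nR²o, nRo but no w with oRw and oR²w.
Valid on: (c).

(c)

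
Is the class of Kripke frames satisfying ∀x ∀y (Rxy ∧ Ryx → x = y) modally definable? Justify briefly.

Not definable by any modal formula

Modal frame validity is preserved under surjective bounded morphisms.
The 6-cycle (worlds a,b,c,d,e,f with a→b→c→d→e→f→a) is antisymmetric. Sending even-indexed worlds to • and odd-indexed worlds to ∘ is a surjective bounded morphism onto the two-world frame with •↔∘, which is not antisymmetric.
So no modal formula (or set of formulas) defines exactly the antisymmetric frames.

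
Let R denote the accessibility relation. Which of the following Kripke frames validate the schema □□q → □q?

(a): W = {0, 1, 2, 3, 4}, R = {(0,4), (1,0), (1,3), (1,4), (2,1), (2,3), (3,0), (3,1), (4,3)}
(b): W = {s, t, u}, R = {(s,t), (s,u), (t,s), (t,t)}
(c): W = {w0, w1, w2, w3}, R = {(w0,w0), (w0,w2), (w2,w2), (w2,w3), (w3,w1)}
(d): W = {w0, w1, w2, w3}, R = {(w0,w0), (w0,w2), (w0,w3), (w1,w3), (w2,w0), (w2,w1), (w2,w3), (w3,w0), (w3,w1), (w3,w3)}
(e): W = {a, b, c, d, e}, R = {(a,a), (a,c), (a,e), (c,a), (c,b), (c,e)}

Frame correspondent (Sahlqvist): ∀x ∀y (Rxy → ∃z (Rxz ∧ Rzy)) — i.e. density.
(a): fails — R31 but no z with R3z and Rz1.
(b): fails — Rsu but no z with Rsz and Rzu.
(c): fails — Rw3w1 but no z with Rw3z and Rzw1.
(d): condition met.
(e): fails — Rcb but no z with Rcz and Rzb.
Valid on: (d).

(d)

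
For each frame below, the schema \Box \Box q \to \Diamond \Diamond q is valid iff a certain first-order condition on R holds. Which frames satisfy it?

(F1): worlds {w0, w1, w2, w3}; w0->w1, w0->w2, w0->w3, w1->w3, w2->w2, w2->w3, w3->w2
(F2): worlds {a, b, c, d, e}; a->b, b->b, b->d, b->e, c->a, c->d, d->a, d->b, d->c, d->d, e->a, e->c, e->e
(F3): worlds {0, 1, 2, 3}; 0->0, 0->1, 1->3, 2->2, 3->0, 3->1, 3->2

(F1), (F2), (F3)

This is the axiom for a generalized confluence (Geach) condition; its first-order frame correspondent is \forall x \exists w (x R^2 w \wedge x R^2 w).
(F1): holds.
(F2): holds.
(F3): holds.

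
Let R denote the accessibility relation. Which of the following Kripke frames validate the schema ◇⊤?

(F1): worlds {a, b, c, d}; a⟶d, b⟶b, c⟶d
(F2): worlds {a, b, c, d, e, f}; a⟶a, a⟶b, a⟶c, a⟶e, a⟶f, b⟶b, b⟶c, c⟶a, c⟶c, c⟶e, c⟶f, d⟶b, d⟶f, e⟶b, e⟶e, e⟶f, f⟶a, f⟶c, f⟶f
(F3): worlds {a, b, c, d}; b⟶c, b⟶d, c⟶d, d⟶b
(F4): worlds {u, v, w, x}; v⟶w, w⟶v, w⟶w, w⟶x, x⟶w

(F2)

The schema corresponds to seriality: ∀x ∃y Rxy.
(F1): fails — world d has no successor.
(F2): condition met.
(F3): fails — world a has no successor.
(F4): fails — world u has no successor.
Valid on: (F2).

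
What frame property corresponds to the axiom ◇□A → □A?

This is a form of the 5 axiom.
Its frame correspondent is the Euclidean property — ∀x ∀y ∀z (Rxy ∧ Rxz → Ryz).

the Euclidean property: ∀x ∀y ∀z (Rxy ∧ Rxz → Ryz)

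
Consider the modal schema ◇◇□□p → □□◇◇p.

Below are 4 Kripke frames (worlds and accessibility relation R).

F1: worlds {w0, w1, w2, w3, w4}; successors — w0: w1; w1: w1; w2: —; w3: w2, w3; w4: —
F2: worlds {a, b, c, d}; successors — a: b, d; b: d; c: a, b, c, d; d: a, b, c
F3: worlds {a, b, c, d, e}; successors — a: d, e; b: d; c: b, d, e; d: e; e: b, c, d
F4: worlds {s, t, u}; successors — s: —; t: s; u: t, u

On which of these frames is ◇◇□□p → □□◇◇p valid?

This is the axiom for a generalized confluence (Geach) condition; its first-order frame correspondent is ∀x ∀y ∀z ((xR²y ∧ xR²z) → ∃w (yR²w ∧ zR²w)).
F1: fails — w3R²w2, w3R²w2 but no w with w2R²w and w2R²w.
F2: satisfies the condition.
F3: fails — aR²b, aR²d but no w with bR²w and dR²w.
F4: fails — uR²s, uR²s but no w with sR²w and sR²w.
Valid on: F2.

F2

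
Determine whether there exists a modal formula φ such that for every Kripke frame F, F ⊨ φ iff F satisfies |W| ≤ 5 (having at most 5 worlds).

If a class were modally definable it would be closed under disjoint unions (Goldblatt–Thomason).
Any modal formula valid on each of 6 disjoint one-world frames is valid on their disjoint union (validity is preserved under disjoint unions). Each one-world frame has |W|=1≤5, but the union has |W|=6.
So no modal formula (or set of formulas) defines exactly the |W|≤5 frames.

No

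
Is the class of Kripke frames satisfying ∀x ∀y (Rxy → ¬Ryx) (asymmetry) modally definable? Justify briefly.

No — not modally definable

Any modally definable frame class is closed under surjective bounded morphisms.
The 5-cycle (worlds s,t,u,v,w with s→t→u→v→w→s) is asymmetric. Mapping every world to a single reflexive point • is a surjective bounded morphism, and the reflexive point is not asymmetric (R•• but asymmetry requires ¬R••).
So no modal formula (or set of formulas) defines exactly the asymmetric frames.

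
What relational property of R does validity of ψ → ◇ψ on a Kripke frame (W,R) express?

reflexivity

This is a form of the T axiom.
Its frame correspondent is reflexivity — ∀x Rxx.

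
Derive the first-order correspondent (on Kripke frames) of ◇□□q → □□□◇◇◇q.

This is a Sahlqvist (Geach-type) schema ◇^1□^2q → □^3◇^3q.
Minimal-valuation argument: fix x; take any y with xR^1y and any z with xR^3z. Set V(q) to the set of worlds R-reachable from y in exactly 2 steps. Then □^2q holds at y, so the antecedent holds at x; validity forces ◇^3q at z, giving a w with zR^3w and yR^2w.
First-order correspondent: ∀x ∀y ∀z ((xRy ∧ xR³z) → ∃w (yR²w ∧ zR³w)).

∀x ∀y ∀z ((xRy ∧ xR³z) → ∃w (yR²w ∧ zR³w))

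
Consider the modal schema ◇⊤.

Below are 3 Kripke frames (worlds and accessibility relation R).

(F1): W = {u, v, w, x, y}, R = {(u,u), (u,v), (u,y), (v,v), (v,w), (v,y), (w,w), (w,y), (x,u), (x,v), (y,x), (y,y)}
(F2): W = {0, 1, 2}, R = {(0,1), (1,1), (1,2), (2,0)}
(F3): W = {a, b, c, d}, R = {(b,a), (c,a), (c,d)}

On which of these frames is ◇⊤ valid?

(F1), (F2)

This is the axiom for seriality; its first-order frame correspondent is ∀x ∃y Rxy.
(F1): holds.
(F2): holds.
(F3): fails — world a has no successor.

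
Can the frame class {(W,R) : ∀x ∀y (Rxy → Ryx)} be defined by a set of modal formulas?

Yes, by q → □◇q

This is a Sahlqvist condition; the B axiom q → □◇q defines it.
Suppose q→□◇q is valid. Take Rxy and set V(q)={x}. Then q at x, so □◇q at x, so ◇q at y, so some z with Ryz has q; z=x, i.e. Ryx.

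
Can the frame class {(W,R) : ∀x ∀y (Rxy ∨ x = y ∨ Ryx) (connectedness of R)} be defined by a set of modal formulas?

Not modally definable

If a class were modally definable it would be closed under disjoint unions (Goldblatt–Thomason).
Take 2 disjoint single-world reflexive frames: each is trivially connected, but their disjoint union has 2 worlds with no edge between distinct components, so it is not connected.
So the class is not modally definable.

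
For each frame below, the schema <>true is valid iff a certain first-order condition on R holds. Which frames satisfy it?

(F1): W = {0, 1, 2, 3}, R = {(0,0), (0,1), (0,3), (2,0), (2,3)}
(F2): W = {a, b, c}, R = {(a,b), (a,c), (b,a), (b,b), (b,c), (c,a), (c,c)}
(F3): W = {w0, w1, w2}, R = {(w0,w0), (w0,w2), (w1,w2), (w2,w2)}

(F2), (F3)

The schema corresponds to seriality: forall x exists y Rxy.
(F1): fails — world 1 has no successor.
(F2): condition met.
(F3): condition met.
Valid on: (F2), (F3).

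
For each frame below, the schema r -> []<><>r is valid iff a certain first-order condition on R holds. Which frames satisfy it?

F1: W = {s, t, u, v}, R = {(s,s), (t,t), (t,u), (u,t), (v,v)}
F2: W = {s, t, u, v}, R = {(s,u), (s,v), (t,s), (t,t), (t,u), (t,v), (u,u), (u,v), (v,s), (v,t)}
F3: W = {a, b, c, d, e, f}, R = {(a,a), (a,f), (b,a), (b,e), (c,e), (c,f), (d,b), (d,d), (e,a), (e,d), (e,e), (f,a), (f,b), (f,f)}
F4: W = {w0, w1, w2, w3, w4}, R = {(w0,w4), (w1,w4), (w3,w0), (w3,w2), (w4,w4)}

F1, F2

Frame correspondent (Sahlqvist): forall x forall z (xRz -> exists w (x = w & z R^2 w)) — i.e. a generalized confluence (Geach) condition.
F1: ✓.
F2: ✓.
F3: fails — cRe but no w with c=w and eR²w.
F4: fails — w0Rw4 but no w with w0=w and w4R²w.
Valid on: F1, F2.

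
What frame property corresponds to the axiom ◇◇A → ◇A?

Replacing A by ¬A and contraposing gives the equivalent schema □A → □□A.
Suppose □A→□□A is valid. Take Rxy, Ryz and set V(A)={w : Rxw}. Then □A at x, so □□A at x, so □A at y, so A at z, i.e. Rxz.
Conversely, on a frame with transitivity the schema holds at every world under every valuation.
Frame condition: ∀x ∀y ∀z (Rxy ∧ Ryz → Rxz).

transitivity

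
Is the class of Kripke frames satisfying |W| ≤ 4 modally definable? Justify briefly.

Not modally definable

Any modally definable frame class is closed under disjoint unions.
Any modal formula valid on each of 5 disjoint one-world frames is valid on their disjoint union (validity is preserved under disjoint unions). Each one-world frame has |W|=1≤4, but the union has |W|=5.
So no modal formula (or set of formulas) defines exactly the |W|≤4 frames.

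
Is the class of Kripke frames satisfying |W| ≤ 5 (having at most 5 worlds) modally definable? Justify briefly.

If a class were modally definable it would be closed under disjoint unions (Goldblatt–Thomason).
Any modal formula valid on each of 6 disjoint one-world frames is valid on their disjoint union (validity is preserved under disjoint unions). Each one-world frame has |W|=1≤5, but the union has |W|=6.
So the class is not modally definable.

Not modally definable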